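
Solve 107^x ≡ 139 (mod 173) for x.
20

Baby-step giant-step with step n = ⌈√173⌉ = 14.
Baby steps 107^j mod 173 (j:value) for j=0..13: 0:1, 1:107, 2:31, 3:30, 4:96, 5:65, 6:35, 7:112, 8:47, 9:12, 10:73, 11:26, 12:14, 13:114.
Giant-step multiplier: 107^(-14) ≡ 107^(172-14) = 107^158 ≡ 116 (mod 173).
Giant steps γ_i = 139·116^i mod 173: γ_0=139, γ_1=35 (in table at j=6).
x = i·n + j = 1·14 + 6 = 20.
Check: 107^20 ≡ 139 (mod 173).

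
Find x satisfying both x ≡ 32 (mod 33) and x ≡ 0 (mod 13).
65

Using Chinese Remainder Theorem:
M = 33 × 13 = 429
M1 = 13, M2 = 33
y1 = 13^(-1) mod 33 = 28
y2 = 33^(-1) mod 13 = 2
x = (32×13×28 + 0×33×2) mod 429 = 65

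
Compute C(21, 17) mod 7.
0

Using Lucas' theorem:
Write n=21 and k=17 in base 7:
n in base 7: [3, 0]
k in base 7: [2, 3]
C(21,17) mod 7 = ∏ C(n_i, k_i) mod 7
Digit binomials (mod 7): C(3,2) = 3; C(0,3) = 0 (k_i > n_i)
Product: 3 × 0 = 0 ≡ 0 (mod 7)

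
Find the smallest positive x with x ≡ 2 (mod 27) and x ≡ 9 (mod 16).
137

Using Chinese Remainder Theorem:
M = 27 × 16 = 432
M1 = 16, M2 = 27
y1 = 16^(-1) mod 27 = 22
y2 = 27^(-1) mod 16 = 3
x = (2×16×22 + 9×27×3) mod 432 = 137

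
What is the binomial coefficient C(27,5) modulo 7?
6

Using Lucas' theorem:
Write n=27 and k=5 in base 7:
n in base 7: [3, 6]
k in base 7: [0, 5]
C(27,5) mod 7 = ∏ C(n_i, k_i) mod 7
Digit binomials (mod 7): C(3,0) = 1; C(6,5) = 6
Product: 1 × 6 = 6 ≡ 6 (mod 7)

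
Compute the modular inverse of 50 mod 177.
131

gcd(50, 177) = 1, so the inverse exists.
Extended Euclidean algorithm on (177, 50):
177 = 3 × 50 + 27  ⟹  27 = (1)·177 + (-3)·50
50 = 1 × 27 + 23  ⟹  23 = (-1)·177 + (4)·50
27 = 1 × 23 + 4  ⟹  4 = (2)·177 + (-7)·50
23 = 5 × 4 + 3  ⟹  3 = (-11)·177 + (39)·50
4 = 1 × 3 + 1  ⟹  1 = (13)·177 + (-46)·50
So (-46)·50 ≡ 1 (mod 177), i.e. 50^(-1) ≡ -46 ≡ 131 (mod 177).
Check: 50 × 131 = 6550 ≡ 1 (mod 177)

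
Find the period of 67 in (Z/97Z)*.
32

97 is prime, so ord(67) divides φ(97) = 96.
Divisors of 96: 1, 2, 3, 4, 6, 8, 12, 16, 24, 32, 48, 96.
Repeated squaring: 67^1 ≡ 67, 67^2 ≡ 27, 67^4 ≡ 50, 67^8 ≡ 75, 67^16 ≡ 96, 67^32 ≡ 1, 67^64 ≡ 1 (mod 97).
Test 67^d mod 97 for each divisor d in increasing order:
67^1 ≡ 67
67^2 ≡ 27
67^3 = 67^2·67^1 ≡ 63
67^4 ≡ 50
67^6 = 67^4·67^2 ≡ 89
67^8 ≡ 75
67^12 = 67^8·67^4 ≡ 64
67^16 ≡ 96
67^24 = 67^16·67^8 ≡ 22
67^32 ≡ 1  ← first divisor giving 1
The order is 32.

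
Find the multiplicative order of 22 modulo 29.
14

29 is prime, so ord(22) divides φ(29) = 28.
Divisors of 28: 1, 2, 4, 7, 14, 28.
Repeated squaring: 22^1 ≡ 22, 22^2 ≡ 20, 22^4 ≡ 23, 22^8 ≡ 7, 22^16 ≡ 20 (mod 29).
Test 22^d mod 29 for each divisor d in increasing order:
22^1 ≡ 22
22^2 ≡ 20
22^4 ≡ 23
22^7 = 22^4·22^2·22^1 ≡ 28
22^14 = 22^8·22^4·22^2 ≡ 1  ← first divisor giving 1
The order is 14.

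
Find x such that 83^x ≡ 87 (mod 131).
23

Baby-step giant-step with step n = ⌈√131⌉ = 12.
Baby steps 83^j mod 131 (j:value) for j=0..11: 0:1, 1:83, 2:77, 3:103, 4:34, 5:71, 6:129, 7:96, 8:108, 9:56, 10:63, 11:120.
Giant-step multiplier: 83^(-12) ≡ 83^(130-12) = 83^118 ≡ 33 (mod 131).
Giant steps γ_i = 87·33^i mod 131: γ_0=87, γ_1=120 (in table at j=11).
x = i·n + j = 1·12 + 11 = 23.
Check: 83^23 ≡ 87 (mod 131).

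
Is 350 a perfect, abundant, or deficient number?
abundant

Proper divisors of 350: sum = 1 + 2 + 5 + 7 + 10 + 14 + 25 + 35 + 50 + 70 + 175 = 394
Since 394 > 350, 350 is abundant.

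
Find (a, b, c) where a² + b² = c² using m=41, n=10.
(1581, 820, 1781)

Euclid's formula: a = m² - n², b = 2mn, c = m² + n²
m = 41, n = 10
a = 41² - 10² = 1681 - 100 = 1581
b = 2 × 41 × 10 = 820
c = 41² + 10² = 1681 + 100 = 1781
Verification: 1581² + 820² = 2499561 + 672400 = 3171961 = 1781² ✓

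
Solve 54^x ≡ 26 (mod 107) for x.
91

Baby-step giant-step with step n = ⌈√107⌉ = 11.
Baby steps 54^j mod 107 (j:value) for j=0..10: 0:1, 1:54, 2:27, 3:67, 4:87, 5:97, 6:102, 7:51, 8:79, 9:93, 10:100.
Giant-step multiplier: 54^(-11) ≡ 54^(106-11) = 54^95 ≡ 15 (mod 107).
Giant steps γ_i = 26·15^i mod 107: γ_0=26, γ_1=69, γ_2=72, γ_3=10, γ_4=43, γ_5=3, γ_6=45, γ_7=33, γ_8=67 (in table at j=3).
x = i·n + j = 8·11 + 3 = 91.
Check: 54^91 ≡ 26 (mod 107).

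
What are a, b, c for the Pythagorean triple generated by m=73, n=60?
(1729, 8760, 8929)

Euclid's formula: a = m² - n², b = 2mn, c = m² + n²
m = 73, n = 60
a = 73² - 60² = 5329 - 3600 = 1729
b = 2 × 73 × 60 = 8760
c = 73² + 60² = 5329 + 3600 = 8929
Verification: 1729² + 8760² = 2989441 + 76737600 = 79727041 = 8929² ✓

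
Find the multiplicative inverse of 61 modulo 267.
232

gcd(61, 267) = 1, so the inverse exists.
Extended Euclidean algorithm on (267, 61):
267 = 4 × 61 + 23  ⟹  23 = (1)·267 + (-4)·61
61 = 2 × 23 + 15  ⟹  15 = (-2)·267 + (9)·61
23 = 1 × 15 + 8  ⟹  8 = (3)·267 + (-13)·61
15 = 1 × 8 + 7  ⟹  7 = (-5)·267 + (22)·61
8 = 1 × 7 + 1  ⟹  1 = (8)·267 + (-35)·61
So (-35)·61 ≡ 1 (mod 267), i.e. 61^(-1) ≡ -35 ≡ 232 (mod 267).
Check: 61 × 232 = 14152 ≡ 1 (mod 267)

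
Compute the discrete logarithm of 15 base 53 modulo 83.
67

Baby-step giant-step with step n = ⌈√83⌉ = 10.
Baby steps 53^j mod 83 (j:value) for j=0..9: 0:1, 1:53, 2:70, 3:58, 4:3, 5:76, 6:44, 7:8, 8:9, 9:62.
Giant-step multiplier: 53^(-10) ≡ 53^(82-10) = 53^72 ≡ 61 (mod 83).
Giant steps γ_i = 15·61^i mod 83: γ_0=15, γ_1=2, γ_2=39, γ_3=55, γ_4=35, γ_5=60, γ_6=8 (in table at j=7).
x = i·n + j = 6·10 + 7 = 67.
Check: 53^67 ≡ 15 (mod 83).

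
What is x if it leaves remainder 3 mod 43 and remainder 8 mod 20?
648

Using Chinese Remainder Theorem:
M = 43 × 20 = 860
M1 = 20, M2 = 43
y1 = 20^(-1) mod 43 = 28
y2 = 43^(-1) mod 20 = 7
x = (3×20×28 + 8×43×7) mod 860 = 648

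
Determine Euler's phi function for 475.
360

475 = 5^2 × 19
φ(n) = n × ∏(1 - 1/p) for each prime p dividing n
φ(475) = 475 × (1 - 1/5) × (1 - 1/19) = 360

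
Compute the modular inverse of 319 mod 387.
313

gcd(319, 387) = 1, so the inverse exists.
Extended Euclidean algorithm on (387, 319):
387 = 1 × 319 + 68  ⟹  68 = (1)·387 + (-1)·319
319 = 4 × 68 + 47  ⟹  47 = (-4)·387 + (5)·319
68 = 1 × 47 + 21  ⟹  21 = (5)·387 + (-6)·319
47 = 2 × 21 + 5  ⟹  5 = (-14)·387 + (17)·319
21 = 4 × 5 + 1  ⟹  1 = (61)·387 + (-74)·319
So (-74)·319 ≡ 1 (mod 387), i.e. 319^(-1) ≡ -74 ≡ 313 (mod 387).
Check: 319 × 313 = 99847 ≡ 1 (mod 387)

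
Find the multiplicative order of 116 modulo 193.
192

193 is prime, so ord(116) divides φ(193) = 192.
Divisors of 192: 1, 2, 3, 4, 6, 8, 12, 16, 24, 32, 48, 64, 96, 192.
Repeated squaring: 116^1 ≡ 116, 116^2 ≡ 139, 116^4 ≡ 21, 116^8 ≡ 55, 116^16 ≡ 130, 116^32 ≡ 109, 116^64 ≡ 108, 116^128 ≡ 84 (mod 193).
Test 116^d mod 193 for each divisor d in increasing order:
116^1 ≡ 116
116^2 ≡ 139
116^3 = 116^2·116^1 ≡ 105
116^4 ≡ 21
116^6 = 116^4·116^2 ≡ 24
116^8 ≡ 55
116^12 = 116^8·116^4 ≡ 190
116^16 ≡ 130
116^24 = 116^16·116^8 ≡ 9
116^32 ≡ 109
116^48 = 116^32·116^16 ≡ 81
116^64 ≡ 108
116^96 = 116^64·116^32 ≡ 192
116^192 = 116^128·116^64 ≡ 1  ← first divisor giving 1
The order is 192.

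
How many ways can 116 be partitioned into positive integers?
1188908248

p(n) counts ways to write n as a sum of positive integers (order ignored).
Euler's pentagonal recurrence: p(k) = p(k-1) + p(k-2) - p(k-5) - p(k-7) + p(k-12) + p(k-15) - ... (offsets j(3j∓1)/2, signs ++--, p(0)=1, p(<0)=0).
DP table for k = 0..115: p(0)=1, p(1)=1, p(2)=2, p(3)=3, p(4)=5, p(5)=7, p(6)=11, p(7)=15, p(8)=22, p(9)=30, p(10)=42, p(11)=56, p(12)=77, p(13)=101, p(14)=135, p(15)=176, p(16)=231, p(17)=297, p(18)=385, p(19)=490, p(20)=627, p(21)=792, p(22)=1002, p(23)=1255, p(24)=1575, p(25)=1958, p(26)=2436, p(27)=3010, p(28)=3718, p(29)=4565, p(30)=5604, p(31)=6842, p(32)=8349, p(33)=10143, p(34)=12310, p(35)=14883, p(36)=17977, p(37)=21637, p(38)=26015, p(39)=31185, p(40)=37338, p(41)=44583, p(42)=53174, p(43)=63261, p(44)=75175, p(45)=89134, p(46)=105558, p(47)=124754, p(48)=147273, p(49)=173525, p(50)=204226, p(51)=239943, p(52)=281589, p(53)=329931, p(54)=386155, p(55)=451276, p(56)=526823, p(57)=614154, p(58)=715220, p(59)=831820, p(60)=966467, p(61)=1121505, p(62)=1300156, p(63)=1505499, p(64)=1741630, p(65)=2012558, p(66)=2323520, p(67)=2679689, p(68)=3087735, p(69)=3554345, p(70)=4087968, p(71)=4697205, p(72)=5392783, p(73)=6185689, p(74)=7089500, p(75)=8118264, p(76)=9289091, p(77)=10619863, p(78)=12132164, p(79)=13848650, p(80)=15796476, p(81)=18004327, p(82)=20506255, p(83)=23338469, p(84)=26543660, p(85)=30167357, p(86)=34262962, p(87)=38887673, p(88)=44108109, p(89)=49995925, p(90)=56634173, p(91)=64112359, p(92)=72533807, p(93)=82010177, p(94)=92669720, p(95)=104651419, p(96)=118114304, p(97)=133230930, p(98)=150198136, p(99)=169229875, p(100)=190569292, p(101)=214481126, p(102)=241265379, p(103)=271248950, p(104)=304801365, p(105)=342325709, p(106)=384276336, p(107)=431149389, p(108)=483502844, p(109)=541946240, p(110)=607163746, p(111)=679903203, p(112)=761002156, p(113)=851376628, p(114)=952050665, p(115)=1064144451.
Final step: p(116) = p(115) + p(114) - p(111) - p(109) + p(104) + p(101) - p(94) - p(90) + p(81) + p(76) - p(65) - p(59) + p(46) + p(39) - p(24) - p(16)
= 1064144451 + 952050665 - 679903203 - 541946240 + 304801365 + 214481126 - 92669720 - 56634173 + 18004327 + 9289091 - 2012558 - 831820 + 105558 + 31185 - 1575 - 231
= 1188908248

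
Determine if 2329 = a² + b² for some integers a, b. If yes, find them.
5² + 48² (a=5, b=48)

Factorization: 2329 = 17 × 137
By Fermat: n is sum of two squares iff every prime p ≡ 3 (mod 4) appears to even power.
All primes ≡ 3 (mod 4) appear to even power.
Search a = 0, 1, 2, … for 2329 - a² a perfect square: first hit at a = 5: 2329 - 25 = 2304 = 48².
2329 = 5² + 48² = 25 + 2304 ✓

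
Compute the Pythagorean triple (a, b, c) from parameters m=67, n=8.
(4425, 1072, 4553)

Euclid's formula: a = m² - n², b = 2mn, c = m² + n²
m = 67, n = 8
a = 67² - 8² = 4489 - 64 = 4425
b = 2 × 67 × 8 = 1072
c = 67² + 8² = 4489 + 64 = 4553
Verification: 4425² + 1072² = 19580625 + 1149184 = 20729809 = 4553² ✓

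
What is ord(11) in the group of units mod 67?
66

67 is prime, so ord(11) divides φ(67) = 66.
Divisors of 66: 1, 2, 3, 6, 11, 22, 33, 66.
Repeated squaring: 11^1 ≡ 11, 11^2 ≡ 54, 11^4 ≡ 35, 11^8 ≡ 19, 11^16 ≡ 26, 11^32 ≡ 6, 11^64 ≡ 36 (mod 67).
Test 11^d mod 67 for each divisor d in increasing order:
11^1 ≡ 11
11^2 ≡ 54
11^3 = 11^2·11^1 ≡ 58
11^6 = 11^4·11^2 ≡ 14
11^11 = 11^8·11^2·11^1 ≡ 30
11^22 = 11^16·11^4·11^2 ≡ 29
11^33 = 11^32·11^1 ≡ 66
11^66 = 11^64·11^2 ≡ 1  ← first divisor giving 1
The order is 66.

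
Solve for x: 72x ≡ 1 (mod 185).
18

gcd(72, 185) = 1, so the inverse exists.
Extended Euclidean algorithm on (185, 72):
185 = 2 × 72 + 41  ⟹  41 = (1)·185 + (-2)·72
72 = 1 × 41 + 31  ⟹  31 = (-1)·185 + (3)·72
41 = 1 × 31 + 10  ⟹  10 = (2)·185 + (-5)·72
31 = 3 × 10 + 1  ⟹  1 = (-7)·185 + (18)·72
So (18)·72 ≡ 1 (mod 185), i.e. 72^(-1) ≡ 18 (mod 185).
Check: 72 × 18 = 1296 ≡ 1 (mod 185)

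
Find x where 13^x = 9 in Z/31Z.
22

Baby-step giant-step with step n = ⌈√31⌉ = 6.
Baby steps 13^j mod 31 (j:value) for j=0..5: 0:1, 1:13, 2:14, 3:27, 4:10, 5:6.
Giant-step multiplier: 13^(-6) ≡ 13^(30-6) = 13^24 ≡ 2 (mod 31).
Giant steps γ_i = 9·2^i mod 31: γ_0=9, γ_1=18, γ_2=5, γ_3=10 (in table at j=4).
x = i·n + j = 3·6 + 4 = 22.
Check: 13^22 ≡ 9 (mod 31).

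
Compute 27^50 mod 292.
145

Repeated squaring. Binary of 50 = 110010.
27^1 ≡ 27 (mod 292); 27^2 ≡ 145 (mod 292); 27^4 ≡ 1 (mod 292); 27^8 ≡ 1 (mod 292); 27^16 ≡ 1 (mod 292); 27^32 ≡ 1 (mod 292)
27^50 = 27^2 × 27^16 × 27^32 ≡ 145 (mod 292)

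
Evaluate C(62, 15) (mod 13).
11

Using Lucas' theorem:
Write n=62 and k=15 in base 13:
n in base 13: [4, 10]
k in base 13: [1, 2]
C(62,15) mod 13 = ∏ C(n_i, k_i) mod 13
Digit binomials (mod 13): C(4,1) = 4; C(10,2) = 45 ≡ 6
Product: 4 × 6 = 24 ≡ 11 (mod 13)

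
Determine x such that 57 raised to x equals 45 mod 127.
47

Baby-step giant-step with step n = ⌈√127⌉ = 12.
Baby steps 57^j mod 127 (j:value) for j=0..11: 0:1, 1:57, 2:74, 3:27, 4:15, 5:93, 6:94, 7:24, 8:98, 9:125, 10:13, 11:106.
Giant-step multiplier: 57^(-12) ≡ 57^(126-12) = 57^114 ≡ 87 (mod 127).
Giant steps γ_i = 45·87^i mod 127: γ_0=45, γ_1=105, γ_2=118, γ_3=106 (in table at j=11).
x = i·n + j = 3·12 + 11 = 47.
Check: 57^47 ≡ 45 (mod 127).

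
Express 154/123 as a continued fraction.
[1; 3, 1, 30]

Euclidean algorithm steps:
154 = 1 × 123 + 31
123 = 3 × 31 + 30
31 = 1 × 30 + 1
30 = 30 × 1 + 0
Continued fraction: [1; 3, 1, 30]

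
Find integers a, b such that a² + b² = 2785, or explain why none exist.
9² + 52² (a=9, b=52)

Factorization: 2785 = 5 × 557
By Fermat: n is sum of two squares iff every prime p ≡ 3 (mod 4) appears to even power.
All primes ≡ 3 (mod 4) appear to even power.
Search a = 0, 1, 2, … for 2785 - a² a perfect square: first hit at a = 9: 2785 - 81 = 2704 = 52².
2785 = 9² + 52² = 81 + 2704 ✓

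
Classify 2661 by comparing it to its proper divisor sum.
deficient

Proper divisors of 2661: sum = 1 + 3 + 887 = 891
Since 891 < 2661, 2661 is deficient.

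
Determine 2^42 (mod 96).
64

Repeated squaring. Binary of 42 = 101010.
2^1 ≡ 2 (mod 96); 2^2 ≡ 4 (mod 96); 2^4 ≡ 16 (mod 96); 2^8 ≡ 64 (mod 96); 2^16 ≡ 64 (mod 96); 2^32 ≡ 64 (mod 96)
2^42 = 2^2 × 2^8 × 2^32 ≡ 64 (mod 96)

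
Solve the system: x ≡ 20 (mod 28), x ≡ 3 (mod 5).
48

Using Chinese Remainder Theorem:
M = 28 × 5 = 140
M1 = 5, M2 = 28
y1 = 5^(-1) mod 28 = 17
y2 = 28^(-1) mod 5 = 2
x = (20×5×17 + 3×28×2) mod 140 = 48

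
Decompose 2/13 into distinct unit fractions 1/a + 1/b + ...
1/7 + 1/91

Greedy algorithm:
2/13: ceiling(13/2) = 7, use 1/7
1/91: ceiling(91/1) = 91, use 1/91
Result: 2/13 = 1/7 + 1/91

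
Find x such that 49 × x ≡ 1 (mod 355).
29

gcd(49, 355) = 1, so the inverse exists.
Extended Euclidean algorithm on (355, 49):
355 = 7 × 49 + 12  ⟹  12 = (1)·355 + (-7)·49
49 = 4 × 12 + 1  ⟹  1 = (-4)·355 + (29)·49
So (29)·49 ≡ 1 (mod 355), i.e. 49^(-1) ≡ 29 (mod 355).
Check: 49 × 29 = 1421 ≡ 1 (mod 355)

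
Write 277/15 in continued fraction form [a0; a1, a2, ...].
[18; 2, 7]

Euclidean algorithm steps:
277 = 18 × 15 + 7
15 = 2 × 7 + 1
7 = 7 × 1 + 0
Continued fraction: [18; 2, 7]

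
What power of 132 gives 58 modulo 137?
131

Baby-step giant-step with step n = ⌈√137⌉ = 12.
Baby steps 132^j mod 137 (j:value) for j=0..11: 0:1, 1:132, 2:25, 3:12, 4:77, 5:26, 6:7, 7:102, 8:38, 9:84, 10:128, 11:45.
Giant-step multiplier: 132^(-12) ≡ 132^(136-12) = 132^124 ≡ 14 (mod 137).
Giant steps γ_i = 58·14^i mod 137: γ_0=58, γ_1=127, γ_2=134, γ_3=95, γ_4=97, γ_5=125, γ_6=106, γ_7=114, γ_8=89, γ_9=13, γ_10=45 (in table at j=11).
x = i·n + j = 10·12 + 11 = 131.
Check: 132^131 ≡ 58 (mod 137).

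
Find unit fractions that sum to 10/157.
1/16 + 1/838 + 1/1052528

Greedy algorithm:
10/157: ceiling(157/10) = 16, use 1/16
3/2512: ceiling(2512/3) = 838, use 1/838
1/1052528: ceiling(1052528/1) = 1052528, use 1/1052528
Result: 10/157 = 1/16 + 1/838 + 1/1052528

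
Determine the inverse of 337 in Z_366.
265

gcd(337, 366) = 1, so the inverse exists.
Extended Euclidean algorithm on (366, 337):
366 = 1 × 337 + 29  ⟹  29 = (1)·366 + (-1)·337
337 = 11 × 29 + 18  ⟹  18 = (-11)·366 + (12)·337
29 = 1 × 18 + 11  ⟹  11 = (12)·366 + (-13)·337
18 = 1 × 11 + 7  ⟹  7 = (-23)·366 + (25)·337
11 = 1 × 7 + 4  ⟹  4 = (35)·366 + (-38)·337
7 = 1 × 4 + 3  ⟹  3 = (-58)·366 + (63)·337
4 = 1 × 3 + 1  ⟹  1 = (93)·366 + (-101)·337
So (-101)·337 ≡ 1 (mod 366), i.e. 337^(-1) ≡ -101 ≡ 265 (mod 366).
Check: 337 × 265 = 89305 ≡ 1 (mod 366)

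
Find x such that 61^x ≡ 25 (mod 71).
14

Baby-step giant-step with step n = ⌈√71⌉ = 9.
Baby steps 61^j mod 71 (j:value) for j=0..8: 0:1, 1:61, 2:29, 3:65, 4:60, 5:39, 6:36, 7:66, 8:50.
Giant-step multiplier: 61^(-9) ≡ 61^(70-9) = 61^61 ≡ 47 (mod 71).
Giant steps γ_i = 25·47^i mod 71: γ_0=25, γ_1=39 (in table at j=5).
x = i·n + j = 1·9 + 5 = 14.
Check: 61^14 ≡ 25 (mod 71).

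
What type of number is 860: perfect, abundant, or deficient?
abundant

Proper divisors of 860: sum = 1 + 2 + 4 + 5 + 10 + 20 + 43 + 86 + 172 + 215 + 430 = 988
Since 988 > 860, 860 is abundant.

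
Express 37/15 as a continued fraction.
[2; 2, 7]

Euclidean algorithm steps:
37 = 2 × 15 + 7
15 = 2 × 7 + 1
7 = 7 × 1 + 0
Continued fraction: [2; 2, 7]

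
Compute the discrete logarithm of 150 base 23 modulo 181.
153

Baby-step giant-step with step n = ⌈√181⌉ = 14.
Baby steps 23^j mod 181 (j:value) for j=0..13: 0:1, 1:23, 2:167, 3:40, 4:15, 5:164, 6:152, 7:57, 8:44, 9:107, 10:108, 11:131, 12:117, 13:157.
Giant-step multiplier: 23^(-14) ≡ 23^(180-14) = 23^166 ≡ 20 (mod 181).
Giant steps γ_i = 150·20^i mod 181: γ_0=150, γ_1=104, γ_2=89, γ_3=151, γ_4=124, γ_5=127, γ_6=6, γ_7=120, γ_8=47, γ_9=35, γ_10=157 (in table at j=13).
x = i·n + j = 10·14 + 13 = 153.
Check: 23^153 ≡ 150 (mod 181).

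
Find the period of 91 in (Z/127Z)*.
126

127 is prime, so ord(91) divides φ(127) = 126.
Divisors of 126: 1, 2, 3, 6, 7, 9, 14, 18, 21, 42, 63, 126.
Repeated squaring: 91^1 ≡ 91, 91^2 ≡ 26, 91^4 ≡ 41, 91^8 ≡ 30, 91^16 ≡ 11, 91^32 ≡ 121, 91^64 ≡ 36 (mod 127).
Test 91^d mod 127 for each divisor d in increasing order:
91^1 ≡ 91
91^2 ≡ 26
91^3 = 91^2·91^1 ≡ 80
91^6 = 91^4·91^2 ≡ 50
91^7 = 91^4·91^2·91^1 ≡ 105
91^9 = 91^8·91^1 ≡ 63
91^14 = 91^8·91^4·91^2 ≡ 103
91^18 = 91^16·91^2 ≡ 32
91^21 = 91^16·91^4·91^1 ≡ 20
91^42 = 91^32·91^8·91^2 ≡ 19
91^63 = 91^32·91^16·91^8·91^4·91^2·91^1 ≡ 126
91^126 = 91^64·91^32·91^16·91^8·91^4·91^2 ≡ 1  ← first divisor giving 1
The order is 126.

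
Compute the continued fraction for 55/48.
[1; 6, 1, 6]

Euclidean algorithm steps:
55 = 1 × 48 + 7
48 = 6 × 7 + 6
7 = 1 × 6 + 1
6 = 6 × 1 + 0
Continued fraction: [1; 6, 1, 6]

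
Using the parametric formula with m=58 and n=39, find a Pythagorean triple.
(1843, 4524, 4885)

Euclid's formula: a = m² - n², b = 2mn, c = m² + n²
m = 58, n = 39
a = 58² - 39² = 3364 - 1521 = 1843
b = 2 × 58 × 39 = 4524
c = 58² + 39² = 3364 + 1521 = 4885
Verification: 1843² + 4524² = 3396649 + 20466576 = 23863225 = 4885² ✓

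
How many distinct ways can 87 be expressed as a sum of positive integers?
38887673

p(n) counts ways to write n as a sum of positive integers (order ignored).
Euler's pentagonal recurrence: p(k) = p(k-1) + p(k-2) - p(k-5) - p(k-7) + p(k-12) + p(k-15) - ... (offsets j(3j∓1)/2, signs ++--, p(0)=1, p(<0)=0).
DP table for k = 0..86: p(0)=1, p(1)=1, p(2)=2, p(3)=3, p(4)=5, p(5)=7, p(6)=11, p(7)=15, p(8)=22, p(9)=30, p(10)=42, p(11)=56, p(12)=77, p(13)=101, p(14)=135, p(15)=176, p(16)=231, p(17)=297, p(18)=385, p(19)=490, p(20)=627, p(21)=792, p(22)=1002, p(23)=1255, p(24)=1575, p(25)=1958, p(26)=2436, p(27)=3010, p(28)=3718, p(29)=4565, p(30)=5604, p(31)=6842, p(32)=8349, p(33)=10143, p(34)=12310, p(35)=14883, p(36)=17977, p(37)=21637, p(38)=26015, p(39)=31185, p(40)=37338, p(41)=44583, p(42)=53174, p(43)=63261, p(44)=75175, p(45)=89134, p(46)=105558, p(47)=124754, p(48)=147273, p(49)=173525, p(50)=204226, p(51)=239943, p(52)=281589, p(53)=329931, p(54)=386155, p(55)=451276, p(56)=526823, p(57)=614154, p(58)=715220, p(59)=831820, p(60)=966467, p(61)=1121505, p(62)=1300156, p(63)=1505499, p(64)=1741630, p(65)=2012558, p(66)=2323520, p(67)=2679689, p(68)=3087735, p(69)=3554345, p(70)=4087968, p(71)=4697205, p(72)=5392783, p(73)=6185689, p(74)=7089500, p(75)=8118264, p(76)=9289091, p(77)=10619863, p(78)=12132164, p(79)=13848650, p(80)=15796476, p(81)=18004327, p(82)=20506255, p(83)=23338469, p(84)=26543660, p(85)=30167357, p(86)=34262962.
Final step: p(87) = p(86) + p(85) - p(82) - p(80) + p(75) + p(72) - p(65) - p(61) + p(52) + p(47) - p(36) - p(30) + p(17) + p(10)
= 34262962 + 30167357 - 20506255 - 15796476 + 8118264 + 5392783 - 2012558 - 1121505 + 281589 + 124754 - 17977 - 5604 + 297 + 42
= 38887673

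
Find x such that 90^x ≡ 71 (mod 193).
51

Baby-step giant-step with step n = ⌈√193⌉ = 14.
Baby steps 90^j mod 193 (j:value) for j=0..13: 0:1, 1:90, 2:187, 3:39, 4:36, 5:152, 6:170, 7:53, 8:138, 9:68, 10:137, 11:171, 12:143, 13:132.
Giant-step multiplier: 90^(-14) ≡ 90^(192-14) = 90^178 ≡ 92 (mod 193).
Giant steps γ_i = 71·92^i mod 193: γ_0=71, γ_1=163, γ_2=135, γ_3=68 (in table at j=9).
x = i·n + j = 3·14 + 9 = 51.
Check: 90^51 ≡ 71 (mod 193).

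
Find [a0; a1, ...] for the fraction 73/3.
[24; 3]

Euclidean algorithm steps:
73 = 24 × 3 + 1
3 = 3 × 1 + 0
Continued fraction: [24; 3]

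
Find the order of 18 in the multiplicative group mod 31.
15

31 is prime, so ord(18) divides φ(31) = 30.
Divisors of 30: 1, 2, 3, 5, 6, 10, 15, 30.
Repeated squaring: 18^1 ≡ 18, 18^2 ≡ 14, 18^4 ≡ 10, 18^8 ≡ 7, 18^16 ≡ 18 (mod 31).
Test 18^d mod 31 for each divisor d in increasing order:
18^1 ≡ 18
18^2 ≡ 14
18^3 = 18^2·18^1 ≡ 4
18^5 = 18^4·18^1 ≡ 25
18^6 = 18^4·18^2 ≡ 16
18^10 = 18^8·18^2 ≡ 5
18^15 = 18^8·18^4·18^2·18^1 ≡ 1  ← first divisor giving 1
The order is 15.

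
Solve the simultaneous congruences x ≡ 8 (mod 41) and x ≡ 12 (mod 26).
90

Using Chinese Remainder Theorem:
M = 41 × 26 = 1066
M1 = 26, M2 = 41
y1 = 26^(-1) mod 41 = 30
y2 = 41^(-1) mod 26 = 7
x = (8×26×30 + 12×41×7) mod 1066 = 90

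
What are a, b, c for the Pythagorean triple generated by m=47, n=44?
(273, 4136, 4145)

Euclid's formula: a = m² - n², b = 2mn, c = m² + n²
m = 47, n = 44
a = 47² - 44² = 2209 - 1936 = 273
b = 2 × 47 × 44 = 4136
c = 47² + 44² = 2209 + 1936 = 4145
Verification: 273² + 4136² = 74529 + 17106496 = 17181025 = 4145² ✓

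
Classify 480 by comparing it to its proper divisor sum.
abundant

Proper divisors of 480: sum = 1 + 2 + 3 + 4 + 5 + 6 + 8 + 10 + ... + 96 + 120 + 160 + 240 (23 divisors) = 1032
Since 1032 > 480, 480 is abundant.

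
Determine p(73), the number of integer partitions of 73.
6185689

p(n) counts ways to write n as a sum of positive integers (order ignored).
Euler's pentagonal recurrence: p(k) = p(k-1) + p(k-2) - p(k-5) - p(k-7) + p(k-12) + p(k-15) - ... (offsets j(3j∓1)/2, signs ++--, p(0)=1, p(<0)=0).
DP table for k = 0..72: p(0)=1, p(1)=1, p(2)=2, p(3)=3, p(4)=5, p(5)=7, p(6)=11, p(7)=15, p(8)=22, p(9)=30, p(10)=42, p(11)=56, p(12)=77, p(13)=101, p(14)=135, p(15)=176, p(16)=231, p(17)=297, p(18)=385, p(19)=490, p(20)=627, p(21)=792, p(22)=1002, p(23)=1255, p(24)=1575, p(25)=1958, p(26)=2436, p(27)=3010, p(28)=3718, p(29)=4565, p(30)=5604, p(31)=6842, p(32)=8349, p(33)=10143, p(34)=12310, p(35)=14883, p(36)=17977, p(37)=21637, p(38)=26015, p(39)=31185, p(40)=37338, p(41)=44583, p(42)=53174, p(43)=63261, p(44)=75175, p(45)=89134, p(46)=105558, p(47)=124754, p(48)=147273, p(49)=173525, p(50)=204226, p(51)=239943, p(52)=281589, p(53)=329931, p(54)=386155, p(55)=451276, p(56)=526823, p(57)=614154, p(58)=715220, p(59)=831820, p(60)=966467, p(61)=1121505, p(62)=1300156, p(63)=1505499, p(64)=1741630, p(65)=2012558, p(66)=2323520, p(67)=2679689, p(68)=3087735, p(69)=3554345, p(70)=4087968, p(71)=4697205, p(72)=5392783.
Final step: p(73) = p(72) + p(71) - p(68) - p(66) + p(61) + p(58) - p(51) - p(47) + p(38) + p(33) - p(22) - p(16) + p(3)
= 5392783 + 4697205 - 3087735 - 2323520 + 1121505 + 715220 - 239943 - 124754 + 26015 + 10143 - 1002 - 231 + 3
= 6185689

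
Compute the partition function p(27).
3010

p(n) counts ways to write n as a sum of positive integers (order ignored).
Euler's pentagonal recurrence: p(k) = p(k-1) + p(k-2) - p(k-5) - p(k-7) + p(k-12) + p(k-15) - ... (offsets j(3j∓1)/2, signs ++--, p(0)=1, p(<0)=0).
DP table for k = 0..26: p(0)=1, p(1)=1, p(2)=2, p(3)=3, p(4)=5, p(5)=7, p(6)=11, p(7)=15, p(8)=22, p(9)=30, p(10)=42, p(11)=56, p(12)=77, p(13)=101, p(14)=135, p(15)=176, p(16)=231, p(17)=297, p(18)=385, p(19)=490, p(20)=627, p(21)=792, p(22)=1002, p(23)=1255, p(24)=1575, p(25)=1958, p(26)=2436.
Final step: p(27) = p(26) + p(25) - p(22) - p(20) + p(15) + p(12) - p(5) - p(1)
= 2436 + 1958 - 1002 - 627 + 176 + 77 - 7 - 1
= 3010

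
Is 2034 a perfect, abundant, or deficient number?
abundant

Proper divisors of 2034: sum = 1 + 2 + 3 + 6 + 9 + 18 + 113 + 226 + 339 + 678 + 1017 = 2412
Since 2412 > 2034, 2034 is abundant.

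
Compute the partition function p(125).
3163127352

p(n) counts ways to write n as a sum of positive integers (order ignored).
Euler's pentagonal recurrence: p(k) = p(k-1) + p(k-2) - p(k-5) - p(k-7) + p(k-12) + p(k-15) - ... (offsets j(3j∓1)/2, signs ++--, p(0)=1, p(<0)=0).
DP table for k = 0..124: p(0)=1, p(1)=1, p(2)=2, p(3)=3, p(4)=5, p(5)=7, p(6)=11, p(7)=15, p(8)=22, p(9)=30, p(10)=42, p(11)=56, p(12)=77, p(13)=101, p(14)=135, p(15)=176, p(16)=231, p(17)=297, p(18)=385, p(19)=490, p(20)=627, p(21)=792, p(22)=1002, p(23)=1255, p(24)=1575, p(25)=1958, p(26)=2436, p(27)=3010, p(28)=3718, p(29)=4565, p(30)=5604, p(31)=6842, p(32)=8349, p(33)=10143, p(34)=12310, p(35)=14883, p(36)=17977, p(37)=21637, p(38)=26015, p(39)=31185, p(40)=37338, p(41)=44583, p(42)=53174, p(43)=63261, p(44)=75175, p(45)=89134, p(46)=105558, p(47)=124754, p(48)=147273, p(49)=173525, p(50)=204226, p(51)=239943, p(52)=281589, p(53)=329931, p(54)=386155, p(55)=451276, p(56)=526823, p(57)=614154, p(58)=715220, p(59)=831820, p(60)=966467, p(61)=1121505, p(62)=1300156, p(63)=1505499, p(64)=1741630, p(65)=2012558, p(66)=2323520, p(67)=2679689, p(68)=3087735, p(69)=3554345, p(70)=4087968, p(71)=4697205, p(72)=5392783, p(73)=6185689, p(74)=7089500, p(75)=8118264, p(76)=9289091, p(77)=10619863, p(78)=12132164, p(79)=13848650, p(80)=15796476, p(81)=18004327, p(82)=20506255, p(83)=23338469, p(84)=26543660, p(85)=30167357, p(86)=34262962, p(87)=38887673, p(88)=44108109, p(89)=49995925, p(90)=56634173, p(91)=64112359, p(92)=72533807, p(93)=82010177, p(94)=92669720, p(95)=104651419, p(96)=118114304, p(97)=133230930, p(98)=150198136, p(99)=169229875, p(100)=190569292, p(101)=214481126, p(102)=241265379, p(103)=271248950, p(104)=304801365, p(105)=342325709, p(106)=384276336, p(107)=431149389, p(108)=483502844, p(109)=541946240, p(110)=607163746, p(111)=679903203, p(112)=761002156, p(113)=851376628, p(114)=952050665, p(115)=1064144451, p(116)=1188908248, p(117)=1327710076, p(118)=1482074143, p(119)=1653668665, p(120)=1844349560, p(121)=2056148051, p(122)=2291320912, p(123)=2552338241, p(124)=2841940500.
Final step: p(125) = p(124) + p(123) - p(120) - p(118) + p(113) + p(110) - p(103) - p(99) + p(90) + p(85) - p(74) - p(68) + p(55) + p(48) - p(33) - p(25) + p(8)
= 2841940500 + 2552338241 - 1844349560 - 1482074143 + 851376628 + 607163746 - 271248950 - 169229875 + 56634173 + 30167357 - 7089500 - 3087735 + 451276 + 147273 - 10143 - 1958 + 22
= 3163127352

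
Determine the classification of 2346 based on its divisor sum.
abundant

Proper divisors of 2346: sum = 1 + 2 + 3 + 6 + 17 + 23 + 34 + 46 + 51 + 69 + 102 + 138 + 391 + 782 + 1173 = 2838
Since 2838 > 2346, 2346 is abundant.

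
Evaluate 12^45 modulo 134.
42

Repeated squaring. Binary of 45 = 101101.
12^1 ≡ 12 (mod 134); 12^2 ≡ 10 (mod 134); 12^4 ≡ 100 (mod 134); 12^8 ≡ 84 (mod 134); 12^16 ≡ 88 (mod 134); 12^32 ≡ 106 (mod 134)
12^45 = 12^1 × 12^4 × 12^8 × 12^32 ≡ 42 (mod 134)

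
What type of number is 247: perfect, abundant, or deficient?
deficient

Proper divisors of 247: sum = 1 + 13 + 19 = 33
Since 33 < 247, 247 is deficient.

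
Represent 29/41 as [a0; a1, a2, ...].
[0; 1, 2, 2, 2, 2]

Euclidean algorithm steps:
29 = 0 × 41 + 29
41 = 1 × 29 + 12
29 = 2 × 12 + 5
12 = 2 × 5 + 2
5 = 2 × 2 + 1
2 = 2 × 1 + 0
Continued fraction: [0; 1, 2, 2, 2, 2]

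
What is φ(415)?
328

415 = 5 × 83
φ(n) = n × ∏(1 - 1/p) for each prime p dividing n
φ(415) = 415 × (1 - 1/5) × (1 - 1/83) = 328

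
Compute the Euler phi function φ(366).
120

366 = 2 × 3 × 61
φ(n) = n × ∏(1 - 1/p) for each prime p dividing n
φ(366) = 366 × (1 - 1/2) × (1 - 1/3) × (1 - 1/61) = 120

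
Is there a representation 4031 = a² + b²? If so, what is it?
Not possible

Factorization: 4031 = 29 × 139
By Fermat: n is sum of two squares iff every prime p ≡ 3 (mod 4) appears to even power.
Prime(s) ≡ 3 (mod 4) with odd exponent: [(139, 1)]
Therefore 4031 cannot be expressed as a² + b².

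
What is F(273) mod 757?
518

Matrix identity: Q^n = [[F_(n+1), F_n], [F_n, F_(n-1)]] with Q = [[1,1],[1,0]].
n = 273 = 100010001₂. Square-and-multiply, entries mod 757:
Q^1 = [[1,1],[1,0]]
Q^2 = (Q^1)² = [[2,1],[1,1]]
Q^4 = (Q^2)² = [[5,3],[3,2]]
Q^8 = (Q^4)² = [[34,21],[21,13]]
Q^17 = (Q^8)²·Q = [[313,83],[83,230]]
Q^34 = (Q^17)² = [[392,406],[406,743]]
Q^68 = (Q^34)² = [[560,554],[554,6]]
Q^136 = (Q^68)² = [[533,166],[166,367]]
Q^273 = (Q^136)²·Q = [[32,518],[518,271]]
F_273 mod 757 = Q^273[0][1] = 518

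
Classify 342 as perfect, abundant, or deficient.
abundant

Proper divisors of 342: sum = 1 + 2 + 3 + 6 + 9 + 18 + 19 + 38 + 57 + 114 + 171 = 438
Since 438 > 342, 342 is abundant.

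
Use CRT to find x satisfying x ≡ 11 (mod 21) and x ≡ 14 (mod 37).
347

Using Chinese Remainder Theorem:
M = 21 × 37 = 777
M1 = 37, M2 = 21
y1 = 37^(-1) mod 21 = 4
y2 = 21^(-1) mod 37 = 30
x = (11×37×4 + 14×21×30) mod 777 = 347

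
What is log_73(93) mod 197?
42

Baby-step giant-step with step n = ⌈√197⌉ = 15.
Baby steps 73^j mod 197 (j:value) for j=0..14: 0:1, 1:73, 2:10, 3:139, 4:100, 5:11, 6:15, 7:110, 8:150, 9:115, 10:121, 11:165, 12:28, 13:74, 14:83.
Giant-step multiplier: 73^(-15) ≡ 73^(196-15) = 73^181 ≡ 119 (mod 197).
Giant steps γ_i = 93·119^i mod 197: γ_0=93, γ_1=35, γ_2=28 (in table at j=12).
x = i·n + j = 2·15 + 12 = 42.
Check: 73^42 ≡ 93 (mod 197).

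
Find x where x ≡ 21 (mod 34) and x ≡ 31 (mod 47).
1347

Using Chinese Remainder Theorem:
M = 34 × 47 = 1598
M1 = 47, M2 = 34
y1 = 47^(-1) mod 34 = 21
y2 = 34^(-1) mod 47 = 18
x = (21×47×21 + 31×34×18) mod 1598 = 1347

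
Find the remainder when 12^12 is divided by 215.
11

Repeated squaring. Binary of 12 = 1100.
12^1 ≡ 12 (mod 215); 12^2 ≡ 144 (mod 215); 12^4 ≡ 96 (mod 215); 12^8 ≡ 186 (mod 215)
12^12 = 12^4 × 12^8 ≡ 11 (mod 215)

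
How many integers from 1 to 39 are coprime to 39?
24

39 = 3 × 13
φ(n) = n × ∏(1 - 1/p) for each prime p dividing n
φ(39) = 39 × (1 - 1/3) × (1 - 1/13) = 24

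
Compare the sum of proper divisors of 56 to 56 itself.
abundant

Proper divisors of 56: sum = 1 + 2 + 4 + 7 + 8 + 14 + 28 = 64
Since 64 > 56, 56 is abundant.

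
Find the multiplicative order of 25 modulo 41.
10

41 is prime, so ord(25) divides φ(41) = 40.
Divisors of 40: 1, 2, 4, 5, 8, 10, 20, 40.
Repeated squaring: 25^1 ≡ 25, 25^2 ≡ 10, 25^4 ≡ 18, 25^8 ≡ 37, 25^16 ≡ 16, 25^32 ≡ 10 (mod 41).
Test 25^d mod 41 for each divisor d in increasing order:
25^1 ≡ 25
25^2 ≡ 10
25^4 ≡ 18
25^5 = 25^4·25^1 ≡ 40
25^8 ≡ 37
25^10 = 25^8·25^2 ≡ 1  ← first divisor giving 1
The order is 10.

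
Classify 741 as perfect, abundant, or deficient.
deficient

Proper divisors of 741: sum = 1 + 3 + 13 + 19 + 39 + 57 + 247 = 379
Since 379 < 741, 741 is deficient.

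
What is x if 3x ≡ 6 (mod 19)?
x ≡ 2 (mod 19)

gcd(3, 19) = 1, which divides 6, so solutions exist.
Find 3^(-1) mod 19 by the extended Euclidean algorithm:
19 = 6 × 3 + 1  ⟹  1 = (1)·19 + (-6)·3
So (-6)·3 ≡ 1 (mod 19), i.e. 3^(-1) ≡ -6 ≡ 13 (mod 19).
x ≡ 13 × 6 = 78 ≡ 2 (mod 19).
Check: 3 × 2 = 6 ≡ 6 (mod 19).
Unique solution: x ≡ 2 (mod 19)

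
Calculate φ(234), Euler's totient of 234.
72

234 = 2 × 3^2 × 13
φ(n) = n × ∏(1 - 1/p) for each prime p dividing n
φ(234) = 234 × (1 - 1/2) × (1 - 1/3) × (1 - 1/13) = 72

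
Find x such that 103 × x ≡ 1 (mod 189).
178

gcd(103, 189) = 1, so the inverse exists.
Extended Euclidean algorithm on (189, 103):
189 = 1 × 103 + 86  ⟹  86 = (1)·189 + (-1)·103
103 = 1 × 86 + 17  ⟹  17 = (-1)·189 + (2)·103
86 = 5 × 17 + 1  ⟹  1 = (6)·189 + (-11)·103
So (-11)·103 ≡ 1 (mod 189), i.e. 103^(-1) ≡ -11 ≡ 178 (mod 189).
Check: 103 × 178 = 18334 ≡ 1 (mod 189)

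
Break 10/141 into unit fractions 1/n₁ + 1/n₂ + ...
1/15 + 1/235

Greedy algorithm:
10/141: ceiling(141/10) = 15, use 1/15
1/235: ceiling(235/1) = 235, use 1/235
Result: 10/141 = 1/15 + 1/235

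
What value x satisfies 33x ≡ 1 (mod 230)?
7

gcd(33, 230) = 1, so the inverse exists.
Extended Euclidean algorithm on (230, 33):
230 = 6 × 33 + 32  ⟹  32 = (1)·230 + (-6)·33
33 = 1 × 32 + 1  ⟹  1 = (-1)·230 + (7)·33
So (7)·33 ≡ 1 (mod 230), i.e. 33^(-1) ≡ 7 (mod 230).
Check: 33 × 7 = 231 ≡ 1 (mod 230)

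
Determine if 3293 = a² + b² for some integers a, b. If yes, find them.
22² + 53² (a=22, b=53)

Factorization: 3293 = 37 × 89
By Fermat: n is sum of two squares iff every prime p ≡ 3 (mod 4) appears to even power.
All primes ≡ 3 (mod 4) appear to even power.
Search a = 0, 1, 2, … for 3293 - a² a perfect square: first hit at a = 22: 3293 - 484 = 2809 = 53².
3293 = 22² + 53² = 484 + 2809 ✓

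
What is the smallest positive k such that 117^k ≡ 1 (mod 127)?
21

127 is prime, so ord(117) divides φ(127) = 126.
Divisors of 126: 1, 2, 3, 6, 7, 9, 14, 18, 21, 42, 63, 126.
Repeated squaring: 117^1 ≡ 117, 117^2 ≡ 100, 117^4 ≡ 94, 117^8 ≡ 73, 117^16 ≡ 122, 117^32 ≡ 25, 117^64 ≡ 117 (mod 127).
Test 117^d mod 127 for each divisor d in increasing order:
117^1 ≡ 117
117^2 ≡ 100
117^3 = 117^2·117^1 ≡ 16
117^6 = 117^4·117^2 ≡ 2
117^7 = 117^4·117^2·117^1 ≡ 107
117^9 = 117^8·117^1 ≡ 32
117^14 = 117^8·117^4·117^2 ≡ 19
117^18 = 117^16·117^2 ≡ 8
117^21 = 117^16·117^4·117^1 ≡ 1  ← first divisor giving 1
The order is 21.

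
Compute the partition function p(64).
1741630

p(n) counts ways to write n as a sum of positive integers (order ignored).
Euler's pentagonal recurrence: p(k) = p(k-1) + p(k-2) - p(k-5) - p(k-7) + p(k-12) + p(k-15) - ... (offsets j(3j∓1)/2, signs ++--, p(0)=1, p(<0)=0).
DP table for k = 0..63: p(0)=1, p(1)=1, p(2)=2, p(3)=3, p(4)=5, p(5)=7, p(6)=11, p(7)=15, p(8)=22, p(9)=30, p(10)=42, p(11)=56, p(12)=77, p(13)=101, p(14)=135, p(15)=176, p(16)=231, p(17)=297, p(18)=385, p(19)=490, p(20)=627, p(21)=792, p(22)=1002, p(23)=1255, p(24)=1575, p(25)=1958, p(26)=2436, p(27)=3010, p(28)=3718, p(29)=4565, p(30)=5604, p(31)=6842, p(32)=8349, p(33)=10143, p(34)=12310, p(35)=14883, p(36)=17977, p(37)=21637, p(38)=26015, p(39)=31185, p(40)=37338, p(41)=44583, p(42)=53174, p(43)=63261, p(44)=75175, p(45)=89134, p(46)=105558, p(47)=124754, p(48)=147273, p(49)=173525, p(50)=204226, p(51)=239943, p(52)=281589, p(53)=329931, p(54)=386155, p(55)=451276, p(56)=526823, p(57)=614154, p(58)=715220, p(59)=831820, p(60)=966467, p(61)=1121505, p(62)=1300156, p(63)=1505499.
Final step: p(64) = p(63) + p(62) - p(59) - p(57) + p(52) + p(49) - p(42) - p(38) + p(29) + p(24) - p(13) - p(7)
= 1505499 + 1300156 - 831820 - 614154 + 281589 + 173525 - 53174 - 26015 + 4565 + 1575 - 101 - 15
= 1741630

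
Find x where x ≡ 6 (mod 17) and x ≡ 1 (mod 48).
193

Using Chinese Remainder Theorem:
M = 17 × 48 = 816
M1 = 48, M2 = 17
y1 = 48^(-1) mod 17 = 11
y2 = 17^(-1) mod 48 = 17
x = (6×48×11 + 1×17×17) mod 816 = 193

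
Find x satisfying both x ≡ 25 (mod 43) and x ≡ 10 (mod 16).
154

Using Chinese Remainder Theorem:
M = 43 × 16 = 688
M1 = 16, M2 = 43
y1 = 16^(-1) mod 43 = 35
y2 = 43^(-1) mod 16 = 3
x = (25×16×35 + 10×43×3) mod 688 = 154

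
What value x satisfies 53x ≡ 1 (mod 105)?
2

gcd(53, 105) = 1, so the inverse exists.
Extended Euclidean algorithm on (105, 53):
105 = 1 × 53 + 52  ⟹  52 = (1)·105 + (-1)·53
53 = 1 × 52 + 1  ⟹  1 = (-1)·105 + (2)·53
So (2)·53 ≡ 1 (mod 105), i.e. 53^(-1) ≡ 2 (mod 105).
Check: 53 × 2 = 106 ≡ 1 (mod 105)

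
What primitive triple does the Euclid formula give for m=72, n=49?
(2783, 7056, 7585)

Euclid's formula: a = m² - n², b = 2mn, c = m² + n²
m = 72, n = 49
a = 72² - 49² = 5184 - 2401 = 2783
b = 2 × 72 × 49 = 7056
c = 72² + 49² = 5184 + 2401 = 7585
Verification: 2783² + 7056² = 7745089 + 49787136 = 57532225 = 7585² ✓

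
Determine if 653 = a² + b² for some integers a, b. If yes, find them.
13² + 22² (a=13, b=22)

Factorization: 653 = 653
By Fermat: n is sum of two squares iff every prime p ≡ 3 (mod 4) appears to even power.
All primes ≡ 3 (mod 4) appear to even power.
Search a = 0, 1, 2, … for 653 - a² a perfect square: first hit at a = 13: 653 - 169 = 484 = 22².
653 = 13² + 22² = 169 + 484 ✓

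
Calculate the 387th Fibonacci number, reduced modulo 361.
34

Matrix identity: Q^n = [[F_(n+1), F_n], [F_n, F_(n-1)]] with Q = [[1,1],[1,0]].
n = 387 = 110000011₂. Square-and-multiply, entries mod 361:
Q^1 = [[1,1],[1,0]]
Q^3 = (Q^1)²·Q = [[3,2],[2,1]]
Q^6 = (Q^3)² = [[13,8],[8,5]]
Q^12 = (Q^6)² = [[233,144],[144,89]]
Q^24 = (Q^12)² = [[298,160],[160,138]]
Q^48 = (Q^24)² = [[328,87],[87,241]]
Q^96 = (Q^48)² = [[355,46],[46,309]]
Q^193 = (Q^96)²·Q = [[206,347],[347,220]]
Q^387 = (Q^193)²·Q = [[207,34],[34,173]]
F_387 mod 361 = Q^387[0][1] = 34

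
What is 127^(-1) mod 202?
35

gcd(127, 202) = 1, so the inverse exists.
Extended Euclidean algorithm on (202, 127):
202 = 1 × 127 + 75  ⟹  75 = (1)·202 + (-1)·127
127 = 1 × 75 + 52  ⟹  52 = (-1)·202 + (2)·127
75 = 1 × 52 + 23  ⟹  23 = (2)·202 + (-3)·127
52 = 2 × 23 + 6  ⟹  6 = (-5)·202 + (8)·127
23 = 3 × 6 + 5  ⟹  5 = (17)·202 + (-27)·127
6 = 1 × 5 + 1  ⟹  1 = (-22)·202 + (35)·127
So (35)·127 ≡ 1 (mod 202), i.e. 127^(-1) ≡ 35 (mod 202).
Check: 127 × 35 = 4445 ≡ 1 (mod 202)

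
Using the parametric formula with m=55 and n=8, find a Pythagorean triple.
(2961, 880, 3089)

Euclid's formula: a = m² - n², b = 2mn, c = m² + n²
m = 55, n = 8
a = 55² - 8² = 3025 - 64 = 2961
b = 2 × 55 × 8 = 880
c = 55² + 8² = 3025 + 64 = 3089
Verification: 2961² + 880² = 8767521 + 774400 = 9541921 = 3089² ✓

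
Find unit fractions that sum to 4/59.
1/15 + 1/885

Greedy algorithm:
4/59: ceiling(59/4) = 15, use 1/15
1/885: ceiling(885/1) = 885, use 1/885
Result: 4/59 = 1/15 + 1/885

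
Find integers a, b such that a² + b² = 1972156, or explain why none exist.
Not possible

Factorization: 1972156 = 2^2 × 79^3
By Fermat: n is sum of two squares iff every prime p ≡ 3 (mod 4) appears to even power.
Prime(s) ≡ 3 (mod 4) with odd exponent: [(79, 3)]
Therefore 1972156 cannot be expressed as a² + b².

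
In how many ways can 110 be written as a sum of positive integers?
607163746

p(n) counts ways to write n as a sum of positive integers (order ignored).
Euler's pentagonal recurrence: p(k) = p(k-1) + p(k-2) - p(k-5) - p(k-7) + p(k-12) + p(k-15) - ... (offsets j(3j∓1)/2, signs ++--, p(0)=1, p(<0)=0).
DP table for k = 0..109: p(0)=1, p(1)=1, p(2)=2, p(3)=3, p(4)=5, p(5)=7, p(6)=11, p(7)=15, p(8)=22, p(9)=30, p(10)=42, p(11)=56, p(12)=77, p(13)=101, p(14)=135, p(15)=176, p(16)=231, p(17)=297, p(18)=385, p(19)=490, p(20)=627, p(21)=792, p(22)=1002, p(23)=1255, p(24)=1575, p(25)=1958, p(26)=2436, p(27)=3010, p(28)=3718, p(29)=4565, p(30)=5604, p(31)=6842, p(32)=8349, p(33)=10143, p(34)=12310, p(35)=14883, p(36)=17977, p(37)=21637, p(38)=26015, p(39)=31185, p(40)=37338, p(41)=44583, p(42)=53174, p(43)=63261, p(44)=75175, p(45)=89134, p(46)=105558, p(47)=124754, p(48)=147273, p(49)=173525, p(50)=204226, p(51)=239943, p(52)=281589, p(53)=329931, p(54)=386155, p(55)=451276, p(56)=526823, p(57)=614154, p(58)=715220, p(59)=831820, p(60)=966467, p(61)=1121505, p(62)=1300156, p(63)=1505499, p(64)=1741630, p(65)=2012558, p(66)=2323520, p(67)=2679689, p(68)=3087735, p(69)=3554345, p(70)=4087968, p(71)=4697205, p(72)=5392783, p(73)=6185689, p(74)=7089500, p(75)=8118264, p(76)=9289091, p(77)=10619863, p(78)=12132164, p(79)=13848650, p(80)=15796476, p(81)=18004327, p(82)=20506255, p(83)=23338469, p(84)=26543660, p(85)=30167357, p(86)=34262962, p(87)=38887673, p(88)=44108109, p(89)=49995925, p(90)=56634173, p(91)=64112359, p(92)=72533807, p(93)=82010177, p(94)=92669720, p(95)=104651419, p(96)=118114304, p(97)=133230930, p(98)=150198136, p(99)=169229875, p(100)=190569292, p(101)=214481126, p(102)=241265379, p(103)=271248950, p(104)=304801365, p(105)=342325709, p(106)=384276336, p(107)=431149389, p(108)=483502844, p(109)=541946240.
Final step: p(110) = p(109) + p(108) - p(105) - p(103) + p(98) + p(95) - p(88) - p(84) + p(75) + p(70) - p(59) - p(53) + p(40) + p(33) - p(18) - p(10)
= 541946240 + 483502844 - 342325709 - 271248950 + 150198136 + 104651419 - 44108109 - 26543660 + 8118264 + 4087968 - 831820 - 329931 + 37338 + 10143 - 385 - 42
= 607163746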